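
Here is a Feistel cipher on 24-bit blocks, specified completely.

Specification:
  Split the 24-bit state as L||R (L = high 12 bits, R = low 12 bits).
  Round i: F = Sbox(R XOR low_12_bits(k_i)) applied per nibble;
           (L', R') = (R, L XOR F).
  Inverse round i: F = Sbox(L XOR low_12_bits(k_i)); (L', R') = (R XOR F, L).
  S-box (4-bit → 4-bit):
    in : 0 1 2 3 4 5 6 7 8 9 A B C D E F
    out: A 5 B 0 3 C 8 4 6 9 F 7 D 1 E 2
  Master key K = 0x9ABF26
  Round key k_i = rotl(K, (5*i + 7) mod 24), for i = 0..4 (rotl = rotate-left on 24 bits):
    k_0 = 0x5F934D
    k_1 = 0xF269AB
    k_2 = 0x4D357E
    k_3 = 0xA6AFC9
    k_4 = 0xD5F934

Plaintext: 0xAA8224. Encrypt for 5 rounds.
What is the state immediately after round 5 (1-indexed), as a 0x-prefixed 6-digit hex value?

0x1A8BB0

s_0 = plaintext = 0xAA8224
s_1 = Round(s_0, k_0) = 0x224F21
s_2 = Round(s_1, k_1) = 0xF21A4B
s_3 = Round(s_2, k_2) = 0xA4BD2D
s_4 = Round(s_3, k_3) = 0xD2D1A8
s_5 = Round(s_4, k_4) = 0x1A8BB0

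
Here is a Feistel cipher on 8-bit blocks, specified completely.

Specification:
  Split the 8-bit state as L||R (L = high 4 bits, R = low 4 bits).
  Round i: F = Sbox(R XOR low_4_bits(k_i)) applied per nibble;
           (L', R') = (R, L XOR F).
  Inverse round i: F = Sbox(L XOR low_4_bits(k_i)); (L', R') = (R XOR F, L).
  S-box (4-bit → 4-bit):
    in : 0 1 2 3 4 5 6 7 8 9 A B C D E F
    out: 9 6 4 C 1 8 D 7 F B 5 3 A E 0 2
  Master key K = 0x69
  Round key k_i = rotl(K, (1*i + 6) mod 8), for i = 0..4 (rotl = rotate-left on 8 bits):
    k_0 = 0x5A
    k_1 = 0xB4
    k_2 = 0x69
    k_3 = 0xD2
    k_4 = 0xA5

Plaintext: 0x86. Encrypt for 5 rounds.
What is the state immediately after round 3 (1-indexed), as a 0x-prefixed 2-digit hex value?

s_0 = plaintext = 0x86
s_1 = Round(s_0, k_0) = 0x62
s_2 = Round(s_1, k_1) = 0x2B
s_3 = Round(s_2, k_2) = 0xB6
s_4 = Round(s_3, k_3) = 0x6A
s_5 = Round(s_4, k_4) = 0xA4

0xB6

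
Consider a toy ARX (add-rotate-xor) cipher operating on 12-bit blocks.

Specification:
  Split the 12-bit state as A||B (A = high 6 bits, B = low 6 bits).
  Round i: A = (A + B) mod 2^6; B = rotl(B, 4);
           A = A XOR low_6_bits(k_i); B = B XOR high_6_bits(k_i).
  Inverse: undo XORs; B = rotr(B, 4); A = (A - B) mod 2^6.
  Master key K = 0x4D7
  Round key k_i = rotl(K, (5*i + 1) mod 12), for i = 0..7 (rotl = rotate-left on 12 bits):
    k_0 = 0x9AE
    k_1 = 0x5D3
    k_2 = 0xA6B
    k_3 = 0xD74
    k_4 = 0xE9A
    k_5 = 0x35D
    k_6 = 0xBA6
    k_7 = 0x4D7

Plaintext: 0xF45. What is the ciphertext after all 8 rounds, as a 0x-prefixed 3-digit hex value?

0xB27

s_0 = plaintext = 0xF45
s_1 = Round(s_0, k_0) = 0xB37
s_2 = Round(s_1, k_1) = 0xC2A
s_3 = Round(s_2, k_2) = 0xC43
s_4 = Round(s_3, k_3) = 0x005
s_5 = Round(s_4, k_4) = 0x7EB
s_6 = Round(s_5, k_5) = 0x5F7
s_7 = Round(s_6, k_6) = 0xA13
s_8 = Round(s_7, k_7) = 0xB27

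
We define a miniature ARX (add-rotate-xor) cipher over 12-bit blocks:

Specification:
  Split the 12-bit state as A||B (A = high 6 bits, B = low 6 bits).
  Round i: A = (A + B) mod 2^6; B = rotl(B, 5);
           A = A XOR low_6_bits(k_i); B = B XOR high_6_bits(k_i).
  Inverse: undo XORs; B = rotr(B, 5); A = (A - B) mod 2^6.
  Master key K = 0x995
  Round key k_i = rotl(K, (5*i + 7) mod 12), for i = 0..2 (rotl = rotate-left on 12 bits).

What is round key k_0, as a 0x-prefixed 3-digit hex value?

0xACC

K = 0x995
k_0 = rotl(K, (5*0+7) mod 12) = rotl(K, 7) = 0xACC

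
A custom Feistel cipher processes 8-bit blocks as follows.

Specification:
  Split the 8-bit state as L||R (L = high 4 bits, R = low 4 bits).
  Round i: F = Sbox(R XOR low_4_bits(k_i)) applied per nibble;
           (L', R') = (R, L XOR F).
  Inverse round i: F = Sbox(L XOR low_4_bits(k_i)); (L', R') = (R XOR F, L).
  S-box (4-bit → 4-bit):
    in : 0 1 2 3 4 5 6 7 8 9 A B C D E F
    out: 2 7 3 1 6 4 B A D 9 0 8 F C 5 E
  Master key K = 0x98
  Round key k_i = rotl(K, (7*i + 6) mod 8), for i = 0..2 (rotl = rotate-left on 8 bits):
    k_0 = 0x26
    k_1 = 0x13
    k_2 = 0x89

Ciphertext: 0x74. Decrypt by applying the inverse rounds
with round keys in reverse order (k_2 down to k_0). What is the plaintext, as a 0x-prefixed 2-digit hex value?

0x24

s_0 = ciphertext = 0x74
s_1 = InvRound(s_0, k_2) = 0x17
s_2 = InvRound(s_1, k_1) = 0x41
s_3 = InvRound(s_2, k_0) = 0x24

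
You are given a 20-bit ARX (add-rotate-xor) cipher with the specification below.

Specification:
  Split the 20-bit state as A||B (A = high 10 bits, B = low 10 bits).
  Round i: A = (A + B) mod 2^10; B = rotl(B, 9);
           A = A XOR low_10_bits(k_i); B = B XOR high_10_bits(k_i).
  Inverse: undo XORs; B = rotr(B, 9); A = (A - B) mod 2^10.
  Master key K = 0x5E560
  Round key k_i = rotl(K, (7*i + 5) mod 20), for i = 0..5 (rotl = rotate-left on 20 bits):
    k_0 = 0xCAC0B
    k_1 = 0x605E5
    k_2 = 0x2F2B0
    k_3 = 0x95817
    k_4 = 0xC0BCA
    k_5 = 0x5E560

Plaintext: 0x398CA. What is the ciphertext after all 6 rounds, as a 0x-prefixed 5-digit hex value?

s_0 = plaintext = 0x398CA
s_1 = Round(s_0, k_0) = 0x6EF4E
s_2 = Round(s_1, k_1) = 0x3B026
s_3 = Round(s_2, k_2) = 0xE88AF
s_4 = Round(s_3, k_3) = 0x11801
s_5 = Round(s_4, k_4) = 0xE3502
s_6 = Round(s_5, k_5) = 0x7BDF8

0x7BDF8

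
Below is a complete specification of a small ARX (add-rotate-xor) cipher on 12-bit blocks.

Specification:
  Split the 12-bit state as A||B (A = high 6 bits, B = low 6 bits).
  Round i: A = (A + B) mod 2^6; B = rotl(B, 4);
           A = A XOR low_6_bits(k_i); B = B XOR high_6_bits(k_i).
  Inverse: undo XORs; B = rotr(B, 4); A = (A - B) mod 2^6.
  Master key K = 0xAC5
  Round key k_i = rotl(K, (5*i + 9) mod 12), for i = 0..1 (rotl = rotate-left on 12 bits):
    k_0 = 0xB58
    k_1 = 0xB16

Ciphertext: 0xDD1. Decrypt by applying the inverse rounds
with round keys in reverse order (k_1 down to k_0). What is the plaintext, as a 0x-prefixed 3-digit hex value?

s_0 = ciphertext = 0xDD1
s_1 = InvRound(s_0, k_1) = 0xAB7
s_2 = InvRound(s_1, k_0) = 0x269

0x269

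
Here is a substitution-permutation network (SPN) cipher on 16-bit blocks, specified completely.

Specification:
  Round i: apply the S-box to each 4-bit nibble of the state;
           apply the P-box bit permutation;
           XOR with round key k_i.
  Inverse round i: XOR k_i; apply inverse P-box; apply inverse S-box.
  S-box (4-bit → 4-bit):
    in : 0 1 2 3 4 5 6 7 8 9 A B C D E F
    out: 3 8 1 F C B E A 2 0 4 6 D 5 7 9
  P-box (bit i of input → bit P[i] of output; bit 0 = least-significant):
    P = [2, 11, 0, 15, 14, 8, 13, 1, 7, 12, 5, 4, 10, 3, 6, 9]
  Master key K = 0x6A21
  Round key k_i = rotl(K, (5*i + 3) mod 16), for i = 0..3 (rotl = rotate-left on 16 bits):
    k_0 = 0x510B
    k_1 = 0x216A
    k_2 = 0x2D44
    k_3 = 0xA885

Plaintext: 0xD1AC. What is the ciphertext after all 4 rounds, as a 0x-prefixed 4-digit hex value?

0xC31C

s_0 = plaintext = 0xD1AC
s_1 = Round(s_0, k_0) = 0xF55E
s_2 = Round(s_1, k_1) = 0x7EFD
s_3 = Round(s_2, k_2) = 0x7FEB
s_4 = Round(s_3, k_3) = 0xC31C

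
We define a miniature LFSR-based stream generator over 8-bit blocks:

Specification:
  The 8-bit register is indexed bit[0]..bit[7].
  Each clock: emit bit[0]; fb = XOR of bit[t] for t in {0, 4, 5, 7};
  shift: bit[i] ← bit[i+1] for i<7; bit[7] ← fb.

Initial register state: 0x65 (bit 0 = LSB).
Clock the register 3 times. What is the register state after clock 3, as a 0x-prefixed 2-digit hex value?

reg_0 = 0x65
clock 1: out=1, reg = 0x32
clock 2: out=0, reg = 0x19
clock 3: out=1, reg = 0x0C

0x0C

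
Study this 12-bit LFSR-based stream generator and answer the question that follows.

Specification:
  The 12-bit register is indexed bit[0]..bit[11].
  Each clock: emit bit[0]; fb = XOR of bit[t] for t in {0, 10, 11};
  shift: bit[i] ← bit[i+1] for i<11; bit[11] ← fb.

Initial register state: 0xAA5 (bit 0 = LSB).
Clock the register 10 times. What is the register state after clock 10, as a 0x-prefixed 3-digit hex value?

0x8EA

reg_0 = 0xAA5
clock 1: out=1, reg = 0x552
clock 2: out=0, reg = 0xAA9
clock 3: out=1, reg = 0x554
clock 4: out=0, reg = 0xAAA
clock 5: out=0, reg = 0xD55
clock 6: out=1, reg = 0xEAA
clock 7: out=0, reg = 0x755
clock 8: out=1, reg = 0x3AA
clock 9: out=0, reg = 0x1D5
clock 10: out=1, reg = 0x8EA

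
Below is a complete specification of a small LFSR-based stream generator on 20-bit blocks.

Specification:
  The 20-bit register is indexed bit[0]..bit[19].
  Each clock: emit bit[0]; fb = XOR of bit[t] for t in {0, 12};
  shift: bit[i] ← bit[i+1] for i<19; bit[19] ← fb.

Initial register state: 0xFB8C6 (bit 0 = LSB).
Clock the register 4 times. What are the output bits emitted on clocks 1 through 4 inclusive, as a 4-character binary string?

0110

reg_0 = 0xFB8C6
clock 1: out=0, reg = 0xFDC63
clock 2: out=1, reg = 0x7EE31
clock 3: out=1, reg = 0xBF718
clock 4: out=0, reg = 0xDFB8C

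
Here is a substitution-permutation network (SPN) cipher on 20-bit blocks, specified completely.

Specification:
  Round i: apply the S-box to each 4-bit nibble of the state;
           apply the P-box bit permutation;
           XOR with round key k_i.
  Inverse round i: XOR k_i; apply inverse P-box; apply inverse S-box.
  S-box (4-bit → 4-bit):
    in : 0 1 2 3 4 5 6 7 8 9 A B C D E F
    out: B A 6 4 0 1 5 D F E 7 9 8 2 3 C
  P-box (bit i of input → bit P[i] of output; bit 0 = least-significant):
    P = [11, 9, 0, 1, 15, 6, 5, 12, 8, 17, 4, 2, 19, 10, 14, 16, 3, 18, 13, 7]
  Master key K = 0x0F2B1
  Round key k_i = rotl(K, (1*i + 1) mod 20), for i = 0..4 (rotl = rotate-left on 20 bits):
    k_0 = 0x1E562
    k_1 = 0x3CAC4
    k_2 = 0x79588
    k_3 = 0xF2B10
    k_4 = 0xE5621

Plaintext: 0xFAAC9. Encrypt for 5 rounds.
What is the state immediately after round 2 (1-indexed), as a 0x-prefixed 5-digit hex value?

0x09C7E

s_0 = plaintext = 0xFAAC9
s_1 = Round(s_0, k_0) = 0xB92F1
s_2 = Round(s_1, k_1) = 0x09C7E
s_3 = Round(s_2, k_2) = 0x24B24
s_4 = Round(s_3, k_3) = 0xB0A74
s_5 = Round(s_4, k_4) = 0x5C399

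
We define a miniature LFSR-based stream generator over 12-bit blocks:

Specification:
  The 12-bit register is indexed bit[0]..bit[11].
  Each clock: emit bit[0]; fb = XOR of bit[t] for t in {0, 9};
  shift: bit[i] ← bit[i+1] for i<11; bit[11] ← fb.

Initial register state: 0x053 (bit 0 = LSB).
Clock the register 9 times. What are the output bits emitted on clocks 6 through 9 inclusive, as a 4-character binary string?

reg_0 = 0x053
clock 1: out=1, reg = 0x829
clock 2: out=1, reg = 0xC14
clock 3: out=0, reg = 0x60A
clock 4: out=0, reg = 0xB05
clock 5: out=1, reg = 0x582
clock 6: out=0, reg = 0x2C1
clock 7: out=1, reg = 0x160
clock 8: out=0, reg = 0x0B0
clock 9: out=0, reg = 0x058

0100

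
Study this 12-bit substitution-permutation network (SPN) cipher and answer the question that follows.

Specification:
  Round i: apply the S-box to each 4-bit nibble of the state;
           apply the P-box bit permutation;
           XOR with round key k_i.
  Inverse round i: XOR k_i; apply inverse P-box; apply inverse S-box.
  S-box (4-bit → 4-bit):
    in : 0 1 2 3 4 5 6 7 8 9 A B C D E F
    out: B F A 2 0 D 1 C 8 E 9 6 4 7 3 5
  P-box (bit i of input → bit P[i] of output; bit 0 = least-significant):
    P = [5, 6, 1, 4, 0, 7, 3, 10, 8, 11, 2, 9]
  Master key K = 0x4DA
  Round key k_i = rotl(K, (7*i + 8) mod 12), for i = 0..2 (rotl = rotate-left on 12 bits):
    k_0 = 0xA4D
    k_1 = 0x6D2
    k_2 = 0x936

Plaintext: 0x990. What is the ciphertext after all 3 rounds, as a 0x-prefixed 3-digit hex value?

0xCA6

s_0 = plaintext = 0x990
s_1 = Round(s_0, k_0) = 0x4B1
s_2 = Round(s_1, k_1) = 0x628
s_3 = Round(s_2, k_2) = 0xCA6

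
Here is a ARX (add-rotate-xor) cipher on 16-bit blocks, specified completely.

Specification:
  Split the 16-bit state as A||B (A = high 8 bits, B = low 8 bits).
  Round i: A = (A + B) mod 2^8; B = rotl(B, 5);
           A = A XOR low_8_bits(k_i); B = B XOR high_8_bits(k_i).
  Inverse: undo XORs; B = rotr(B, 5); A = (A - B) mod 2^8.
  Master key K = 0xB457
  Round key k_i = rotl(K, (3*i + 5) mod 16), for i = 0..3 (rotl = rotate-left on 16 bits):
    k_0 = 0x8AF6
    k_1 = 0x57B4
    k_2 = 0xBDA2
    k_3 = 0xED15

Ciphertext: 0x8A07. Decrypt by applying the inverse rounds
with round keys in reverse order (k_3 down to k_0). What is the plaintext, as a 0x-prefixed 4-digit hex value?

s_0 = ciphertext = 0x8A07
s_1 = InvRound(s_0, k_3) = 0x4857
s_2 = InvRound(s_1, k_2) = 0x9357
s_3 = InvRound(s_2, k_1) = 0x2700
s_4 = InvRound(s_3, k_0) = 0x7D54

0x7D54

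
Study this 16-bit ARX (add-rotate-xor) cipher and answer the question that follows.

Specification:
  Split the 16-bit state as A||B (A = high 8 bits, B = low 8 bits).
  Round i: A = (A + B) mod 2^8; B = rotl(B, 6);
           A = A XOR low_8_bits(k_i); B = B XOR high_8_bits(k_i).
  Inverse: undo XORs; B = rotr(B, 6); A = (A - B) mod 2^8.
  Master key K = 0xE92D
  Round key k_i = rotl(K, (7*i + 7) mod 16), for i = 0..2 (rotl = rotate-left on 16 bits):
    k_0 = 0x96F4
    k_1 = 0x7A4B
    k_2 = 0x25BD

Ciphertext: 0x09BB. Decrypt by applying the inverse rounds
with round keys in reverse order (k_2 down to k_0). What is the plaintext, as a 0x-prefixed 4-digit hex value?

0x2B5A

s_0 = ciphertext = 0x09BB
s_1 = InvRound(s_0, k_2) = 0x3A7A
s_2 = InvRound(s_1, k_1) = 0x7100
s_3 = InvRound(s_2, k_0) = 0x2B5A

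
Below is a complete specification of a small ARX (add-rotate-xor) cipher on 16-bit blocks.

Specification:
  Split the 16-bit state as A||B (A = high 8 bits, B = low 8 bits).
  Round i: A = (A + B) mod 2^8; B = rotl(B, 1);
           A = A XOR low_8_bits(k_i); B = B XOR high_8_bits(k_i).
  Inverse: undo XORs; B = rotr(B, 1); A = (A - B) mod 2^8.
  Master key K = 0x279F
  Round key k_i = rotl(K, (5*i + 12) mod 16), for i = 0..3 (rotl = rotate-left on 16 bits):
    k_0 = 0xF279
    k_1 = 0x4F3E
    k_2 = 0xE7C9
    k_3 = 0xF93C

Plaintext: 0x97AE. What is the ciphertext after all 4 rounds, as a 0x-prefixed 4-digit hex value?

0xCF76

s_0 = plaintext = 0x97AE
s_1 = Round(s_0, k_0) = 0x3CAF
s_2 = Round(s_1, k_1) = 0xD510
s_3 = Round(s_2, k_2) = 0x2CC7
s_4 = Round(s_3, k_3) = 0xCF76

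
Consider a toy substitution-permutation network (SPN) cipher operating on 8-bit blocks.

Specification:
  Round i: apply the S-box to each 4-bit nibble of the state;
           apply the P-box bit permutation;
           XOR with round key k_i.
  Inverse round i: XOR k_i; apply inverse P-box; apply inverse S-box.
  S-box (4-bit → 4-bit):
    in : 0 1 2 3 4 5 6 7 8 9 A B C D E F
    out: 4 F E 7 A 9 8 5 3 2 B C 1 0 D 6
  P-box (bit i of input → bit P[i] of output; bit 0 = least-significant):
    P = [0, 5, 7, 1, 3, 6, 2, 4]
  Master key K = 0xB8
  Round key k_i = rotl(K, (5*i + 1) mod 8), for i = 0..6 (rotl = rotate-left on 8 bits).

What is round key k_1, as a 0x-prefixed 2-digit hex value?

0x2E

K = 0xB8
k_0 = rotl(K, (5*0+1) mod 8) = rotl(K, 1) = 0x71
k_1 = rotl(K, (5*1+1) mod 8) = rotl(K, 6) = 0x2E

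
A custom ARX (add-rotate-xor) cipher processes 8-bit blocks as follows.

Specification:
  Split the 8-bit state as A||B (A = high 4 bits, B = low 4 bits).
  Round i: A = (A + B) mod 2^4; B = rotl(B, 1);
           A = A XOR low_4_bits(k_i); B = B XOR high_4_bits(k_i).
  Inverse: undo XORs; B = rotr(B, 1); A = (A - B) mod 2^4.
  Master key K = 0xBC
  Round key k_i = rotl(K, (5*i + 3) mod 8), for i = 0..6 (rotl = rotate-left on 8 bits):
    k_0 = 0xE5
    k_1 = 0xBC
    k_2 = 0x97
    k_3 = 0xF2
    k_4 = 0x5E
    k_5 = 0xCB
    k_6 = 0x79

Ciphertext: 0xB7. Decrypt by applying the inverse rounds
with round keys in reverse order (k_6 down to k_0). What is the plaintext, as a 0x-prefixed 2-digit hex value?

s_0 = ciphertext = 0xB7
s_1 = InvRound(s_0, k_6) = 0x20
s_2 = InvRound(s_1, k_5) = 0x36
s_3 = InvRound(s_2, k_4) = 0x49
s_4 = InvRound(s_3, k_3) = 0x33
s_5 = InvRound(s_4, k_2) = 0xF5
s_6 = InvRound(s_5, k_1) = 0xC7
s_7 = InvRound(s_6, k_0) = 0xDC

0xDC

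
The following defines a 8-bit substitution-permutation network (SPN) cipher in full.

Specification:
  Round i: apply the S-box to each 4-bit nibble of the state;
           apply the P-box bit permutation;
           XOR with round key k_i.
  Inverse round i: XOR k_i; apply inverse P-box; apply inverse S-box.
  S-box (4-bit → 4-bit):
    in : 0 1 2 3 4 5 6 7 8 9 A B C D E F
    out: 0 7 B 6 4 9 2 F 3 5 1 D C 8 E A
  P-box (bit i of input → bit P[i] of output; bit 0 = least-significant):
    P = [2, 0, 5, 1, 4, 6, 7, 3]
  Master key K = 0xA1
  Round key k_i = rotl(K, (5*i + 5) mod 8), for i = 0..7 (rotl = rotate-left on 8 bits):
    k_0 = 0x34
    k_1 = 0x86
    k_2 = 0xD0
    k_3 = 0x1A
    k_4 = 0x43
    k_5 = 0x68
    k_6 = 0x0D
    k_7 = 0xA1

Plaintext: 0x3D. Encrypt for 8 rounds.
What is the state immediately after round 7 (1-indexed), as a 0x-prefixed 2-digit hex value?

0x7E

s_0 = plaintext = 0x3D
s_1 = Round(s_0, k_0) = 0xF6
s_2 = Round(s_1, k_1) = 0xCF
s_3 = Round(s_2, k_2) = 0x5B
s_4 = Round(s_3, k_3) = 0x24
s_5 = Round(s_4, k_4) = 0x3B
s_6 = Round(s_5, k_5) = 0x8E
s_7 = Round(s_6, k_6) = 0x7E
s_8 = Round(s_7, k_7) = 0x5A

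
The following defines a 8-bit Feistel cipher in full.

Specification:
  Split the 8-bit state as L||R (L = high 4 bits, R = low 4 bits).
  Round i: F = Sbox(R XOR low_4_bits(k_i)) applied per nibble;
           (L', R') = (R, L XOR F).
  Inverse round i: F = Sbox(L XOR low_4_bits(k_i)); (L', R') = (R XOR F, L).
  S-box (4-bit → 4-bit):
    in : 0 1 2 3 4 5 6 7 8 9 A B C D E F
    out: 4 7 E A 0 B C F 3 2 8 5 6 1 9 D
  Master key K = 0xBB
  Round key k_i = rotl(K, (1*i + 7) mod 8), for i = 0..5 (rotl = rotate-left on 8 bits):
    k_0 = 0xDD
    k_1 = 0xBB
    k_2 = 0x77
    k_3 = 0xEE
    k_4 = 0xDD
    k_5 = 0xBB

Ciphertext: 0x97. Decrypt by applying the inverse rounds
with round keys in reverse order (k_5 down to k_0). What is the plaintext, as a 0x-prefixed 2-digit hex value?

s_0 = ciphertext = 0x97
s_1 = InvRound(s_0, k_5) = 0x99
s_2 = InvRound(s_1, k_4) = 0x99
s_3 = InvRound(s_2, k_3) = 0x69
s_4 = InvRound(s_3, k_2) = 0xE6
s_5 = InvRound(s_4, k_1) = 0xDE
s_6 = InvRound(s_5, k_0) = 0xAD

0xAD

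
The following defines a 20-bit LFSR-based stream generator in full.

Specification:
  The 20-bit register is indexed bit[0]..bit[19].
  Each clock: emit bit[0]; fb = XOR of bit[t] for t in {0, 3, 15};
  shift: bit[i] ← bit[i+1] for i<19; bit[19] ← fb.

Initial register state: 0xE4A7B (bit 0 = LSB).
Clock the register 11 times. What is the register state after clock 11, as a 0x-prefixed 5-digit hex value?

reg_0 = 0xE4A7B
clock 1: out=1, reg = 0x7253D
clock 2: out=1, reg = 0x3929E
clock 3: out=0, reg = 0x1C94F
clock 4: out=1, reg = 0x8E4A7
clock 5: out=1, reg = 0x47253
clock 6: out=1, reg = 0xA3929
clock 7: out=1, reg = 0x51C94
clock 8: out=0, reg = 0x28E4A
clock 9: out=0, reg = 0x14725
clock 10: out=1, reg = 0x8A392
clock 11: out=0, reg = 0xC51C9

0xC51C9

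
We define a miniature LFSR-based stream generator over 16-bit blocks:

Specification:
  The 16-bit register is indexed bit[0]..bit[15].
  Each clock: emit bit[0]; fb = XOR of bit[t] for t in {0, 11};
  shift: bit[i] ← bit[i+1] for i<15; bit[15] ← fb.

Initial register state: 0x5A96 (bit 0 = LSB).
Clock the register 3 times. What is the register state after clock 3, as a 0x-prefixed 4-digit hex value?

reg_0 = 0x5A96
clock 1: out=0, reg = 0xAD4B
clock 2: out=1, reg = 0x56A5
clock 3: out=1, reg = 0xAB52

0xAB52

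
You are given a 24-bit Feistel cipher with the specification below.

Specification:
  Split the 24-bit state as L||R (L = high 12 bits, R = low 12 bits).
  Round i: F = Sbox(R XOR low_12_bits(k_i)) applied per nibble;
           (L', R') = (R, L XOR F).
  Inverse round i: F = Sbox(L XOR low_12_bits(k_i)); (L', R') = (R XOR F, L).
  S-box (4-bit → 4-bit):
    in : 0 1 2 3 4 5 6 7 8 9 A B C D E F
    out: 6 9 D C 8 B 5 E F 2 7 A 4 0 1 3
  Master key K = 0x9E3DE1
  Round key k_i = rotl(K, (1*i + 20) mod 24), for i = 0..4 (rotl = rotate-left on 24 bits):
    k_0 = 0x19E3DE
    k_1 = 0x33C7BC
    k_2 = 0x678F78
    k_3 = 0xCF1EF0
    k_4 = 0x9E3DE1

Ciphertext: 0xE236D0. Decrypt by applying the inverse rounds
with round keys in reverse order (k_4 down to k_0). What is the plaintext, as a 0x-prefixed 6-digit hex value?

s_0 = ciphertext = 0xE236D0
s_1 = InvRound(s_0, k_4) = 0xA9DE23
s_2 = InvRound(s_1, k_3) = 0x673A9D
s_3 = InvRound(s_2, k_2) = 0x8F7673
s_4 = InvRound(s_3, k_1) = 0x5F98F7
s_5 = InvRound(s_4, k_0) = 0xD295F9

0xD295F9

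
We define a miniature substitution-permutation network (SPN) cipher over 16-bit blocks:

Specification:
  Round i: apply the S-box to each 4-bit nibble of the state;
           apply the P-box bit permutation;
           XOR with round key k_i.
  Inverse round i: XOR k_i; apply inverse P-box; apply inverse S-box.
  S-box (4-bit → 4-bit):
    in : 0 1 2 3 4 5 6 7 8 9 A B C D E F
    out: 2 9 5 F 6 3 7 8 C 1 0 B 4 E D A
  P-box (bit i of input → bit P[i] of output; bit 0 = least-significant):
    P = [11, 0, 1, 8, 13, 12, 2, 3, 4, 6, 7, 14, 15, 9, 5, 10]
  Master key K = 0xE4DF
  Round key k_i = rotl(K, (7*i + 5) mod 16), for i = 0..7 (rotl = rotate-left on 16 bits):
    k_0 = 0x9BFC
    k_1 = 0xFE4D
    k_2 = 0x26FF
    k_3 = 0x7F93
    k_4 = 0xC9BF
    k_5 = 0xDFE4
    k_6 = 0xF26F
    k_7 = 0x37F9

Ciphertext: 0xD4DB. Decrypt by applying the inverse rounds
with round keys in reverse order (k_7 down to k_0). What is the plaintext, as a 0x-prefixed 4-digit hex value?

0x909E

s_0 = ciphertext = 0xD4DB
s_1 = InvRound(s_0, k_7) = 0x6798
s_2 = InvRound(s_1, k_6) = 0xE64D
s_3 = InvRound(s_2, k_5) = 0xCCBB
s_4 = InvRound(s_3, k_4) = 0x7AC7
s_5 = InvRound(s_4, k_3) = 0x75C7
s_6 = InvRound(s_5, k_2) = 0x41F7
s_7 = InvRound(s_6, k_1) = 0x32BE
s_8 = InvRound(s_7, k_0) = 0x909E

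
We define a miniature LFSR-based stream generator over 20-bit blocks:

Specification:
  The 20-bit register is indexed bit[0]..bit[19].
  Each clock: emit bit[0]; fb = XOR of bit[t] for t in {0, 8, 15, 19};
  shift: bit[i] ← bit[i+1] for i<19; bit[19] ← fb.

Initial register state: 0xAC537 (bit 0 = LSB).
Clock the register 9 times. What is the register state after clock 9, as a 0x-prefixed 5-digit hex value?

0xB1562

reg_0 = 0xAC537
clock 1: out=1, reg = 0x5629B
clock 2: out=1, reg = 0xAB14D
clock 3: out=1, reg = 0x558A6
clock 4: out=0, reg = 0x2AC53
clock 5: out=1, reg = 0x15629
clock 6: out=1, reg = 0x8AB14
clock 7: out=0, reg = 0xC558A
clock 8: out=0, reg = 0x62AC5
clock 9: out=1, reg = 0xB1562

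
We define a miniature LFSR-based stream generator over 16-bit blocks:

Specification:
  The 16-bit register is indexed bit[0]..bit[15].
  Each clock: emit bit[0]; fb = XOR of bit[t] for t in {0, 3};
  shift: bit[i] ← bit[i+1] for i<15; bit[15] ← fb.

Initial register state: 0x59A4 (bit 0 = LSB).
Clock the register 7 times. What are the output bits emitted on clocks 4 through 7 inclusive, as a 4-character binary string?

0010

reg_0 = 0x59A4
clock 1: out=0, reg = 0x2CD2
clock 2: out=0, reg = 0x1669
clock 3: out=1, reg = 0x0B34
clock 4: out=0, reg = 0x059A
clock 5: out=0, reg = 0x82CD
clock 6: out=1, reg = 0x4166
clock 7: out=0, reg = 0x20B3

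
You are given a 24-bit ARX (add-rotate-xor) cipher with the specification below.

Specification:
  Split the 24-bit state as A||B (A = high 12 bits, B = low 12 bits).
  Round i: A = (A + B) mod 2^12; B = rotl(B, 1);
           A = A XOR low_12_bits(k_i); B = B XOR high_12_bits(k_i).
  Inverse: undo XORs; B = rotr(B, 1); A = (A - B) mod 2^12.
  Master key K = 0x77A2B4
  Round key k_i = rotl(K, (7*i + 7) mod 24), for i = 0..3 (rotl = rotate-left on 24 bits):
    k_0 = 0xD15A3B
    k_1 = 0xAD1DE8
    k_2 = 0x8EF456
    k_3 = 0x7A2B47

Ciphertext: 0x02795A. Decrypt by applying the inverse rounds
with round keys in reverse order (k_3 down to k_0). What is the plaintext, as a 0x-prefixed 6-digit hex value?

s_0 = ciphertext = 0x02795A
s_1 = InvRound(s_0, k_3) = 0x3E477C
s_2 = InvRound(s_1, k_2) = 0x7E9FC9
s_3 = InvRound(s_2, k_1) = 0x77528C
s_4 = InvRound(s_3, k_0) = 0xD82FCC

0xD82FCC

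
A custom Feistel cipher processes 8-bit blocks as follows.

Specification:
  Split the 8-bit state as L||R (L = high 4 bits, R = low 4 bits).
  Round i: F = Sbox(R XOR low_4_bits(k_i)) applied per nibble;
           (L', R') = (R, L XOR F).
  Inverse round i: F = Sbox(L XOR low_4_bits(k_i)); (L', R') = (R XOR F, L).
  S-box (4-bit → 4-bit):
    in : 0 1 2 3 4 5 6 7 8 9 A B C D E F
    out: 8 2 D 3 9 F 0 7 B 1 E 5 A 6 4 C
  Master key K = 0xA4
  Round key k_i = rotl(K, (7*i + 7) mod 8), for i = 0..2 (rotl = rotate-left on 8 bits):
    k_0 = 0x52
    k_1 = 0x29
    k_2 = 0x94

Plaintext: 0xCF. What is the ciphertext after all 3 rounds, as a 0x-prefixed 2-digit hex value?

s_0 = plaintext = 0xCF
s_1 = Round(s_0, k_0) = 0xFA
s_2 = Round(s_1, k_1) = 0xAC
s_3 = Round(s_2, k_2) = 0xC1

0xC1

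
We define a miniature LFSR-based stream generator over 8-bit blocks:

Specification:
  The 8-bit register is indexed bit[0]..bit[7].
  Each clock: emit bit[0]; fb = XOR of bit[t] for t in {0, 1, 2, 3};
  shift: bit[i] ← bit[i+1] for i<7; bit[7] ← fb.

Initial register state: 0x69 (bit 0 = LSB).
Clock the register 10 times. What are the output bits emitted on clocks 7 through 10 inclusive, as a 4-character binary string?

1001

reg_0 = 0x69
clock 1: out=1, reg = 0x34
clock 2: out=0, reg = 0x9A
clock 3: out=0, reg = 0x4D
clock 4: out=1, reg = 0xA6
clock 5: out=0, reg = 0x53
clock 6: out=1, reg = 0x29
clock 7: out=1, reg = 0x14
clock 8: out=0, reg = 0x8A
clock 9: out=0, reg = 0x45
clock 10: out=1, reg = 0x22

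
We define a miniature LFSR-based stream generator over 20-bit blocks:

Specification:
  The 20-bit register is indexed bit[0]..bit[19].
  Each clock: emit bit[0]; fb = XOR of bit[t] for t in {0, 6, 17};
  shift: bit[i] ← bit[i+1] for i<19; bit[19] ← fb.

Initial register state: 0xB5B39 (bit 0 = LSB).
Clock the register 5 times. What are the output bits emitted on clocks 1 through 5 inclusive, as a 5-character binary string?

reg_0 = 0xB5B39
clock 1: out=1, reg = 0x5AD9C
clock 2: out=0, reg = 0x2D6CE
clock 3: out=0, reg = 0x16B67
clock 4: out=1, reg = 0x0B5B3
clock 5: out=1, reg = 0x85AD9

10011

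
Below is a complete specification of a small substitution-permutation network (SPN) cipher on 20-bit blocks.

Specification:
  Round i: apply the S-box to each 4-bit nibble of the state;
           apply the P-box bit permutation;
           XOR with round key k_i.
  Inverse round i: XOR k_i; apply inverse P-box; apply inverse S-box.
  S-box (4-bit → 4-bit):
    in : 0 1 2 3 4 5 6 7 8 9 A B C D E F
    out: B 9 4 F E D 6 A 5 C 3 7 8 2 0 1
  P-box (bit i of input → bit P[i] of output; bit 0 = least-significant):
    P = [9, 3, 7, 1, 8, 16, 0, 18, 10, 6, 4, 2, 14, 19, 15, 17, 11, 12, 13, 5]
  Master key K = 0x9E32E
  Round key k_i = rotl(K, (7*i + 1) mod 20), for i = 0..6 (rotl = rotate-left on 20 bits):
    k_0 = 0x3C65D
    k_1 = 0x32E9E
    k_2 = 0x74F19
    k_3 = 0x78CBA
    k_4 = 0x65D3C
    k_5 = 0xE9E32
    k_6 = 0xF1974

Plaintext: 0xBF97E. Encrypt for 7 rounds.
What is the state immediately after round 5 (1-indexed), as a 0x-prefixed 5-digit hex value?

s_0 = plaintext = 0xBF97E
s_1 = Round(s_0, k_0) = 0x6BE49
s_2 = Round(s_1, k_1) = 0xEDE1D
s_3 = Round(s_2, k_2) = 0xB4E11
s_4 = Round(s_3, k_3) = 0x937B8
s_5 = Round(s_4, k_4) = 0xDBED9
s_6 = Round(s_5, k_5) = 0x74EB0
s_7 = Round(s_6, k_6) = 0x48A5F

0xDBED9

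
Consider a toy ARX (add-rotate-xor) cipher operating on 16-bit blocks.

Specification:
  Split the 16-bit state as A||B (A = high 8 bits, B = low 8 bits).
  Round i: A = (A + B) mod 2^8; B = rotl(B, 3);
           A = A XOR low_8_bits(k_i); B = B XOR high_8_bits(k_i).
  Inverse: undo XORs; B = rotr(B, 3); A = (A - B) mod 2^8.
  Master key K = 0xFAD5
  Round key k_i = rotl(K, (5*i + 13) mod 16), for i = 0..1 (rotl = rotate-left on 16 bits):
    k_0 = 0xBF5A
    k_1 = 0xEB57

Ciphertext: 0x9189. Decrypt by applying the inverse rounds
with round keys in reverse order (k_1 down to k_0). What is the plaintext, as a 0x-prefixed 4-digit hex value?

0xA27E

s_0 = ciphertext = 0x9189
s_1 = InvRound(s_0, k_1) = 0x7A4C
s_2 = InvRound(s_1, k_0) = 0xA27E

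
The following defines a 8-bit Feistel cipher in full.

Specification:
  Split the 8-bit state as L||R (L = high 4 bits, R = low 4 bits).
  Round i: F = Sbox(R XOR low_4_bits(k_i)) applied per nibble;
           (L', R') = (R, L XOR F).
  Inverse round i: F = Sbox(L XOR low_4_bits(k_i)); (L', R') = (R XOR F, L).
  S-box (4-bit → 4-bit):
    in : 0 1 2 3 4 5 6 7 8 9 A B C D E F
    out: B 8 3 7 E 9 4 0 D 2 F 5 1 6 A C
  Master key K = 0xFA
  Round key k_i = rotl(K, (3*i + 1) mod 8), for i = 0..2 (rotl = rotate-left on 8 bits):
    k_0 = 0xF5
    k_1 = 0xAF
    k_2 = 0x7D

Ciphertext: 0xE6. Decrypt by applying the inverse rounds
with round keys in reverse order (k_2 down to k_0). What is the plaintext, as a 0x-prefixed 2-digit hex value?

s_0 = ciphertext = 0xE6
s_1 = InvRound(s_0, k_2) = 0x1E
s_2 = InvRound(s_1, k_1) = 0x41
s_3 = InvRound(s_2, k_0) = 0x94

0x94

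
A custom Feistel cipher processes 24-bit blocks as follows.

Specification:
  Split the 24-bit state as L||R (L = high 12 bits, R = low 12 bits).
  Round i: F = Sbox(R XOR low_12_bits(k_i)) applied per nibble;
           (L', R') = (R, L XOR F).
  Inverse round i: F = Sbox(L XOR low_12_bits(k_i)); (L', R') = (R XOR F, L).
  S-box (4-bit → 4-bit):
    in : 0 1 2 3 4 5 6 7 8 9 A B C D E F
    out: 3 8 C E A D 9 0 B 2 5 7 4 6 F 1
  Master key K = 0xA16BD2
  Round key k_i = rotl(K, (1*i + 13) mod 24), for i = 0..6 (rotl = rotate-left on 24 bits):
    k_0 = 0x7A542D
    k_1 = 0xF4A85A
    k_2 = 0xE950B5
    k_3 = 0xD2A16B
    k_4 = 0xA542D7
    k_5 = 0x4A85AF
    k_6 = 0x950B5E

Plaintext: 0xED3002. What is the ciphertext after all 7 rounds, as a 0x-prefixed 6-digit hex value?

s_0 = plaintext = 0xED3002
s_1 = Round(s_0, k_0) = 0x002412
s_2 = Round(s_1, k_1) = 0x4124A9
s_3 = Round(s_2, k_2) = 0x4A9E96
s_4 = Round(s_3, k_3) = 0xE965BF
s_5 = Round(s_4, k_4) = 0x5BFE0D
s_6 = Round(s_5, k_5) = 0xE0D2E3
s_7 = Round(s_6, k_6) = 0x2E3C7B

0x2E3C7B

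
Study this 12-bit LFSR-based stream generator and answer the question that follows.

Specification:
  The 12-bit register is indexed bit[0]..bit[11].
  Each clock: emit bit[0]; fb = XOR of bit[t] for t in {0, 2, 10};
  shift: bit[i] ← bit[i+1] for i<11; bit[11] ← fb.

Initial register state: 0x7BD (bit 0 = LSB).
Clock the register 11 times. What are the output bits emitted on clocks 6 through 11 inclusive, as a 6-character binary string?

reg_0 = 0x7BD
clock 1: out=1, reg = 0xBDE
clock 2: out=0, reg = 0xDEF
clock 3: out=1, reg = 0xEF7
clock 4: out=1, reg = 0xF7B
clock 5: out=1, reg = 0x7BD
clock 6: out=1, reg = 0xBDE
clock 7: out=0, reg = 0xDEF
clock 8: out=1, reg = 0xEF7
clock 9: out=1, reg = 0xF7B
clock 10: out=1, reg = 0x7BD
clock 11: out=1, reg = 0xBDE

101111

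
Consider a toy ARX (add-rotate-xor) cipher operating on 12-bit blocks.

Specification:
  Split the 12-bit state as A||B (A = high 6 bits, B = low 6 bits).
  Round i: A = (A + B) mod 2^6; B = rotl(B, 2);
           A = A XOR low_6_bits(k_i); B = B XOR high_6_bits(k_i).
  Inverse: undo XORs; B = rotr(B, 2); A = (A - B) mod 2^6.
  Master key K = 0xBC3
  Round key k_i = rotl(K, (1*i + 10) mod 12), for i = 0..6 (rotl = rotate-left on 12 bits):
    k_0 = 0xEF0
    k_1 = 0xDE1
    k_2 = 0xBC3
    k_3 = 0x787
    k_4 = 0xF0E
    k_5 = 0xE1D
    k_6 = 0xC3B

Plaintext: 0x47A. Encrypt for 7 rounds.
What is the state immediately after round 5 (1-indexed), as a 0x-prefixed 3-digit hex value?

0x4C8

s_0 = plaintext = 0x47A
s_1 = Round(s_0, k_0) = 0xED0
s_2 = Round(s_1, k_1) = 0xAB6
s_3 = Round(s_2, k_2) = 0x8F4
s_4 = Round(s_3, k_3) = 0x40D
s_5 = Round(s_4, k_4) = 0x4C8
s_6 = Round(s_5, k_5) = 0x198
s_7 = Round(s_6, k_6) = 0x951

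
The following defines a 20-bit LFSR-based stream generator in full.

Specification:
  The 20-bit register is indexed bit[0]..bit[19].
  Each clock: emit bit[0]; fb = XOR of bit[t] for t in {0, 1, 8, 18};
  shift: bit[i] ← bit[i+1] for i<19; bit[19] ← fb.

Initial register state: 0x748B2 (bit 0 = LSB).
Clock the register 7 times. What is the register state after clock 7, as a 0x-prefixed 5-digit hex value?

reg_0 = 0x748B2
clock 1: out=0, reg = 0x3A459
clock 2: out=1, reg = 0x9D22C
clock 3: out=0, reg = 0x4E916
clock 4: out=0, reg = 0xA748B
clock 5: out=1, reg = 0x53A45
clock 6: out=1, reg = 0x29D22
clock 7: out=0, reg = 0x14E91

0x14E91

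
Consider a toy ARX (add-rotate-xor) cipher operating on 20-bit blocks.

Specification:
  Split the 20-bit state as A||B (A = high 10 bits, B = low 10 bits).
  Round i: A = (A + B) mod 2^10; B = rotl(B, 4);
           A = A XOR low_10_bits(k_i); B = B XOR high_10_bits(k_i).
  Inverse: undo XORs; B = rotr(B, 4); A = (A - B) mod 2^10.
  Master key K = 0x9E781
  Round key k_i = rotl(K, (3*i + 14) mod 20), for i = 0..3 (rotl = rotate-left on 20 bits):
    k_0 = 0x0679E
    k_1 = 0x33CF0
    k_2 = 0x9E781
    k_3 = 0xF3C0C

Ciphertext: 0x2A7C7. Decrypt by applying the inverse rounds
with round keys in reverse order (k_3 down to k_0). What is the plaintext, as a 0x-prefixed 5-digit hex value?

s_0 = ciphertext = 0x2A7C7
s_1 = InvRound(s_0, k_3) = 0xA9600
s_2 = InvRound(s_1, k_2) = 0xB7647
s_3 = InvRound(s_2, k_1) = 0x01628
s_4 = InvRound(s_3, k_0) = 0xCE063

0xCE063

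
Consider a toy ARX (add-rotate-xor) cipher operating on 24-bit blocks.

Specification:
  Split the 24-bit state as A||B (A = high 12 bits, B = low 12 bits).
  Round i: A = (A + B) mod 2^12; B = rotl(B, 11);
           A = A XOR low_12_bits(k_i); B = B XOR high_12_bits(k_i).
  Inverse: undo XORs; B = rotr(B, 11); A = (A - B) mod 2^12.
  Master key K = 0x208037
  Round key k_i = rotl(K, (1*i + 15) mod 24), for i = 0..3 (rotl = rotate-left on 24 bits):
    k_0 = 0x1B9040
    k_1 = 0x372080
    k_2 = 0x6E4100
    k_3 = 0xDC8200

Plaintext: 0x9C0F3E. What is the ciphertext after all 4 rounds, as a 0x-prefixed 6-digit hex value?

0xC99AA2

s_0 = plaintext = 0x9C0F3E
s_1 = Round(s_0, k_0) = 0x8BE626
s_2 = Round(s_1, k_1) = 0xE64061
s_3 = Round(s_2, k_2) = 0xFC5ED4
s_4 = Round(s_3, k_3) = 0xC99AA2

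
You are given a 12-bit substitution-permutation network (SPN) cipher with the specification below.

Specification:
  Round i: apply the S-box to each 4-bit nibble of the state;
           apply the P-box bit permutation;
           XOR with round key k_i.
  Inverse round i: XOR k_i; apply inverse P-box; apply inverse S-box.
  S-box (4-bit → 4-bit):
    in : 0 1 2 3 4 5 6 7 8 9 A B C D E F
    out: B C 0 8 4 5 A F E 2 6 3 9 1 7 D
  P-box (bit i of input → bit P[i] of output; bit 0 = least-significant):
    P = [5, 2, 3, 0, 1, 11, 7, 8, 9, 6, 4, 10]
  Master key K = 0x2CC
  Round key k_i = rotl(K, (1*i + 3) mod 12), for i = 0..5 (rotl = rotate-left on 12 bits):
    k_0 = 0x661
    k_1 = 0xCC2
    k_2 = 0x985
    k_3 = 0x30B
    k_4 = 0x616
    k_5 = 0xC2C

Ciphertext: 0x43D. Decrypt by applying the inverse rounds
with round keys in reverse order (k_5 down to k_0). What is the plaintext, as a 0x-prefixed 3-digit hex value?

0x349

s_0 = ciphertext = 0x43D
s_1 = InvRound(s_0, k_5) = 0x493
s_2 = InvRound(s_1, k_4) = 0xD46
s_3 = InvRound(s_2, k_3) = 0x098
s_4 = InvRound(s_3, k_2) = 0x468
s_5 = InvRound(s_4, k_1) = 0x2E5
s_6 = InvRound(s_5, k_0) = 0x349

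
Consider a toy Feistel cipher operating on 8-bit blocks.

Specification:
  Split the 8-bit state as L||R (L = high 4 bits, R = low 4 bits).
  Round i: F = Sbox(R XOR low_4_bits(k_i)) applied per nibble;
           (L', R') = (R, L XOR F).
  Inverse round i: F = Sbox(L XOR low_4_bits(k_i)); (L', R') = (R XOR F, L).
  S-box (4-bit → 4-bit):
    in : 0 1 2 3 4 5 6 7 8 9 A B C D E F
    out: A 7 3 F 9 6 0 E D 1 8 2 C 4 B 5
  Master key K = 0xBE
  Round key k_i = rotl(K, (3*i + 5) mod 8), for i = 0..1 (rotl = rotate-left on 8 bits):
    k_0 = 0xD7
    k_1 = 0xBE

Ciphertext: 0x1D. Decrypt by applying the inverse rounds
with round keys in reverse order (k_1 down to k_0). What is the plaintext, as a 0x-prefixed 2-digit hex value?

0x48

s_0 = ciphertext = 0x1D
s_1 = InvRound(s_0, k_1) = 0x81
s_2 = InvRound(s_1, k_0) = 0x48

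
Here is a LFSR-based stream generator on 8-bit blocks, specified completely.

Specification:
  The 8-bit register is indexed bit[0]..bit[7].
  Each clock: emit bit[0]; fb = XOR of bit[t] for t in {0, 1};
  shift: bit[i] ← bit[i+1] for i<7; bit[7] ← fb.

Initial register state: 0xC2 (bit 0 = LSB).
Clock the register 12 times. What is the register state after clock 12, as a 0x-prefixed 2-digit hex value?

reg_0 = 0xC2
clock 1: out=0, reg = 0xE1
clock 2: out=1, reg = 0xF0
clock 3: out=0, reg = 0x78
clock 4: out=0, reg = 0x3C
clock 5: out=0, reg = 0x1E
clock 6: out=0, reg = 0x8F
clock 7: out=1, reg = 0x47
clock 8: out=1, reg = 0x23
clock 9: out=1, reg = 0x11
clock 10: out=1, reg = 0x88
clock 11: out=0, reg = 0x44
clock 12: out=0, reg = 0x22

0x22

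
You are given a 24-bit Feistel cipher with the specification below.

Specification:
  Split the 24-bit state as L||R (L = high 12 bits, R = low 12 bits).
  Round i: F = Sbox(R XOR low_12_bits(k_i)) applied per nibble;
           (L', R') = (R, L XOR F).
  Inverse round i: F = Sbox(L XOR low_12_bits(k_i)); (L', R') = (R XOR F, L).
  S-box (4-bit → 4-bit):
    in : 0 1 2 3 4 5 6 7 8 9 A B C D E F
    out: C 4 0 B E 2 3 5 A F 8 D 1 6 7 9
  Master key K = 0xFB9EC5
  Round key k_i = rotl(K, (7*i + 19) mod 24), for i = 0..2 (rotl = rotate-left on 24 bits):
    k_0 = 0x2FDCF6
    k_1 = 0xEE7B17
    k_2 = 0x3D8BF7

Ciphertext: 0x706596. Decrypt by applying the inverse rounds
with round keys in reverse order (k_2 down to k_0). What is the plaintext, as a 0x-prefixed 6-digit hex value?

s_0 = ciphertext = 0x706596
s_1 = InvRound(s_0, k_2) = 0x402706
s_2 = InvRound(s_1, k_1) = 0xE44402
s_3 = InvRound(s_2, k_0) = 0x4D2E44

0x4D2E44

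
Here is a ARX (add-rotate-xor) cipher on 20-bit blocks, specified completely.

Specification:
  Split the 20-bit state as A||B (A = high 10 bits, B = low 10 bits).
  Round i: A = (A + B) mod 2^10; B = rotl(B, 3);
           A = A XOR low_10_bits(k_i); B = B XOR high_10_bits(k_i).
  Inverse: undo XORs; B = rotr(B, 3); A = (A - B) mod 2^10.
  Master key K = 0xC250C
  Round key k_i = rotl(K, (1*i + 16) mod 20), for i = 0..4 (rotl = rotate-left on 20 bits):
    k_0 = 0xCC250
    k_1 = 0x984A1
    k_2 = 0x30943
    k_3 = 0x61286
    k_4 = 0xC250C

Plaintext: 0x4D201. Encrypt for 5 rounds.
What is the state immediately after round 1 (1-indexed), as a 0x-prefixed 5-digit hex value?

s_0 = plaintext = 0x4D201
s_1 = Round(s_0, k_0) = 0x5973C
s_2 = Round(s_1, k_1) = 0x00387
s_3 = Round(s_2, k_2) = 0xB10FD
s_4 = Round(s_3, k_3) = 0x51E6D
s_5 = Round(s_4, k_4) = 0xAE065

0x5973C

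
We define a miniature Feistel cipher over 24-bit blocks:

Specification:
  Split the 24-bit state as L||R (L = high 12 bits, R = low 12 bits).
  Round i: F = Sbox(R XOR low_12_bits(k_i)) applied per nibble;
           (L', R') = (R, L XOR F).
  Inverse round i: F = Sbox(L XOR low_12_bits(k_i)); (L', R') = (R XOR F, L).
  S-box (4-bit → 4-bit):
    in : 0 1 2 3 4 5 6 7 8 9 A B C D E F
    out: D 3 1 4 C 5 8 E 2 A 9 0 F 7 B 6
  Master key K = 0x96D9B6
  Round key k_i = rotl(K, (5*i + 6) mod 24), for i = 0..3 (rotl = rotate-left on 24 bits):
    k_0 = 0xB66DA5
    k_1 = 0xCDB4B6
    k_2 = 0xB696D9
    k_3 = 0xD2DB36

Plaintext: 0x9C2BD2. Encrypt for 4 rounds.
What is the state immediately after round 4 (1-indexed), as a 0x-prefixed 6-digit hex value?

0x3BDC5B

s_0 = plaintext = 0x9C2BD2
s_1 = Round(s_0, k_0) = 0xBD212C
s_2 = Round(s_1, k_1) = 0x12CE7B
s_3 = Round(s_2, k_2) = 0xE7B3BD
s_4 = Round(s_3, k_3) = 0x3BDC5B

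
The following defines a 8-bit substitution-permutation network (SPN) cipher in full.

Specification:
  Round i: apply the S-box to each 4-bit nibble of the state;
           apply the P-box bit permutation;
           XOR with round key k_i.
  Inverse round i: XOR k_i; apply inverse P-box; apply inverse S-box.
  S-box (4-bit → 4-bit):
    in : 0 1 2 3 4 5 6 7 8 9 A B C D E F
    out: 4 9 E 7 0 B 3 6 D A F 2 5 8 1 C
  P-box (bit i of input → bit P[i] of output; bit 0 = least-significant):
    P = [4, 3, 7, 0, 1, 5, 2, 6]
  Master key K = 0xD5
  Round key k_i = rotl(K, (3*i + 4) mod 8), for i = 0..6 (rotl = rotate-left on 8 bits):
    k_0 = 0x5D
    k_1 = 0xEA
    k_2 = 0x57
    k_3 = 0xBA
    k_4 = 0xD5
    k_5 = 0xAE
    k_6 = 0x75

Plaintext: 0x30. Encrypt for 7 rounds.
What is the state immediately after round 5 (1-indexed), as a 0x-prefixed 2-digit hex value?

0x1D

s_0 = plaintext = 0x30
s_1 = Round(s_0, k_0) = 0xFB
s_2 = Round(s_1, k_1) = 0xA6
s_3 = Round(s_2, k_2) = 0x29
s_4 = Round(s_3, k_3) = 0xD7
s_5 = Round(s_4, k_4) = 0x1D
s_6 = Round(s_5, k_5) = 0xED
s_7 = Round(s_6, k_6) = 0x76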